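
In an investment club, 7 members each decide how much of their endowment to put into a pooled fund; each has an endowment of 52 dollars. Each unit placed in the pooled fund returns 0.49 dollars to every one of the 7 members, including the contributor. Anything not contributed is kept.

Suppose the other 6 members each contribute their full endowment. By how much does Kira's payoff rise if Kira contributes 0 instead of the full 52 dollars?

Switching from a contribution of 52 to 0 lets Kira keep an extra 52 dollars, but lowers the pooled fund by 52, which costs Kira their own share of that drop: 0.49 × 52 = 25.48.
Net gain = 52 − 25.48 = 26.52. The private return per contributed unit (0.49) is below 1, so free-riding is indeed the best response regardless of what the others do.

26.52 dollars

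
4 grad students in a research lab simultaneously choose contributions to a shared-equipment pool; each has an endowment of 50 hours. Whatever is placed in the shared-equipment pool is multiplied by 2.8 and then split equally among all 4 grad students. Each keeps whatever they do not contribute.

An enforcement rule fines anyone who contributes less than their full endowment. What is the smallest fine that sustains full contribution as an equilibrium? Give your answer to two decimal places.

Given the others contribute fully, the best deviation is to contribute 0 (any partial contribution still incurs the fine and gives up units whose private return 0.7000 is below 1).
Deviating from 50 to 0 saves 50 hours but forfeits the deviator's share of the drop in the shared-equipment pool: 2.8/4 × 50 = 35.00.
So the deviation gain is 50 − 35.00 = 15.00, and the fine must be at least 15.00 hours to wipe it out.

15.00 hours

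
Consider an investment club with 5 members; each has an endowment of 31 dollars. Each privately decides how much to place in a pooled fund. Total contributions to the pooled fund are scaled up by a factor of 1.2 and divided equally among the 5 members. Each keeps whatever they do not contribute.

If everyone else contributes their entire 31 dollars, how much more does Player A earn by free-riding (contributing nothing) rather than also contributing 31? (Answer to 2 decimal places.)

Switching from a contribution of 31 to 0 lets Player A keep an extra 31 dollars, but lowers the pooled fund by 31, which costs Player A their own share of that drop: 1.2/5 × 31 = 7.44.
Net gain = 31 − 7.44 = 23.56. The private return per contributed unit (0.2400) is below 1, so free-riding is indeed the best response regardless of what the others do.

23.56 dollars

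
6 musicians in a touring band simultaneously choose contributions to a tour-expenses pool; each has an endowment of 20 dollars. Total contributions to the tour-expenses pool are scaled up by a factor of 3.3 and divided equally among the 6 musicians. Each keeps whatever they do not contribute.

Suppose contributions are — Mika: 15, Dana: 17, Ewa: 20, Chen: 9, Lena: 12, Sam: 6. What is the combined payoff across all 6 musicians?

301.70 dollars

Total contributed: 15 + 17 + 20 + 9 + 12 + 6 = 79; total kept: 6 × 20 − 79 = 41.
The tour-expenses pool pays out 3.3 × 79 = 260.70 in aggregate.
Group total = 41 + 260.70 = 301.70.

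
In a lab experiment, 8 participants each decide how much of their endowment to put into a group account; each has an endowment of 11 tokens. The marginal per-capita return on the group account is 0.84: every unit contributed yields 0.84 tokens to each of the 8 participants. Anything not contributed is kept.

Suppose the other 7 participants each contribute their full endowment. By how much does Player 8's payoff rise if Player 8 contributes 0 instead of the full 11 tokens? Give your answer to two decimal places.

1.76 tokens

Switching from a contribution of 11 to 0 lets Player 8 keep an extra 11 tokens, but lowers the group account by 11, which costs Player 8 their own share of that drop: 0.84 × 11 = 9.24.
Net gain = 11 − 9.24 = 1.76. The private return per contributed unit (0.84) is below 1, so free-riding is indeed the best response regardless of what the others do.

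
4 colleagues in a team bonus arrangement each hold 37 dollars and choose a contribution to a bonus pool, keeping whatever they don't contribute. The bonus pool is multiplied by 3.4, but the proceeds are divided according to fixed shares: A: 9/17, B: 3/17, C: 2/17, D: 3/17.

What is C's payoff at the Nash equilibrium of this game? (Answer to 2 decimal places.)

Player j's private return per contributed unit is 3.4 × (j's share). Contributing is weakly dominant for j when that share is at least 1/3.4 = 0.2941, and contributing 0 is dominant otherwise.
A alone (share 9/17) is above the threshold, contributing 37; the remaining 3 contribute 0. Total contributed: 37.
C keeps 37 and receives 3.4 × 37 × 2/17 = 14.80 from the bonus pool, for a payoff of 51.80.

51.80 dollars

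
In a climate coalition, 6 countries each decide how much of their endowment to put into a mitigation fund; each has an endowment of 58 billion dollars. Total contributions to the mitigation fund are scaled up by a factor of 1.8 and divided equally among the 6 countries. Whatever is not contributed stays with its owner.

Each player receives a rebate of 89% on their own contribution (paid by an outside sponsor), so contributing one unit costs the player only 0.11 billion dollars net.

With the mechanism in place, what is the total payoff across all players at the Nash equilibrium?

936.12 billion dollars

With the mechanism, a contributed unit returns (1.8/6) / 0.11 = 2.7273 per unit of net cost to the contributor — now above 1 — so contributing fully is weakly dominant for every player.
So the Nash equilibrium is full contribution by all 6; the group earns 6 × (58 × 0.89 + 1.8 × 58) = 936.12.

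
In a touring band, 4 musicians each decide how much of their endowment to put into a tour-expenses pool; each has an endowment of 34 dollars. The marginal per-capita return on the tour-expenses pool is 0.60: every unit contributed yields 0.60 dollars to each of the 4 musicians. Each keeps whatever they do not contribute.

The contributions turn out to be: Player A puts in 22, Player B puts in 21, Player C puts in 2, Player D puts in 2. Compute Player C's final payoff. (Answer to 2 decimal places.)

Total contributed: 22 + 21 + 2 + 2 = 47.
Each receives 0.60 × 47 = 28.20 from the tour-expenses pool.
Player C keeps 34 − 2 = 32, so Player C's payoff is 32 + 28.20 = 60.20.

60.20 dollars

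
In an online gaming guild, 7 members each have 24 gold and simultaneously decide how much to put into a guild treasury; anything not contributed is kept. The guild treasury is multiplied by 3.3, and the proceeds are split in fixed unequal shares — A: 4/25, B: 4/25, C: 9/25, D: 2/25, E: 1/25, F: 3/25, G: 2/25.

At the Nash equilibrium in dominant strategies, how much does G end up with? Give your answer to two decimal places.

Player j's private return per contributed unit is 3.3 × (j's share). Contributing is weakly dominant for j when that share is at least 1/3.3 = 0.3030, and contributing 0 is dominant otherwise.
C alone (share 9/25) is above the threshold, contributing 24; the remaining 6 contribute 0. Total contributed: 24.
G keeps 24 and receives 3.3 × 24 × 2/25 = 6.34 from the guild treasury, for a payoff of 30.34.

30.34 gold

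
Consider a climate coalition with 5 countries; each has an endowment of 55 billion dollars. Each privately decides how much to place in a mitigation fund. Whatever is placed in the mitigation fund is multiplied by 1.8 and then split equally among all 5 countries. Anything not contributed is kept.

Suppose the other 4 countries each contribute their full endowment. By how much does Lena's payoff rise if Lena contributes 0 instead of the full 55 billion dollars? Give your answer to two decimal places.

Switching from a contribution of 55 to 0 lets Lena keep an extra 55 billion dollars, but lowers the mitigation fund by 55, which costs Lena their own share of that drop: 1.8/5 × 55 = 19.80.
Net gain = 55 − 19.80 = 35.20. The private return per contributed unit (0.3600) is below 1, so free-riding is indeed the best response regardless of what the others do.

35.20 billion dollars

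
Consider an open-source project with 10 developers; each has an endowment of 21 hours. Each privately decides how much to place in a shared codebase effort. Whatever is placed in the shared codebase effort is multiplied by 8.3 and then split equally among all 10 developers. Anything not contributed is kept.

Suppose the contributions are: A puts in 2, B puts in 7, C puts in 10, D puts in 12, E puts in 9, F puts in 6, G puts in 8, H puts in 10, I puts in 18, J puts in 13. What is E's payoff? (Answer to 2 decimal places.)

90.85 hours

Total contributed: 2 + 7 + 10 + 12 + 9 + 6 + 8 + 10 + 18 + 13 = 95.
Each receives 8.3 × 95 / 10 = 78.85 from the shared codebase effort.
E keeps 21 − 9 = 12, so E's payoff is 12 + 78.85 = 90.85.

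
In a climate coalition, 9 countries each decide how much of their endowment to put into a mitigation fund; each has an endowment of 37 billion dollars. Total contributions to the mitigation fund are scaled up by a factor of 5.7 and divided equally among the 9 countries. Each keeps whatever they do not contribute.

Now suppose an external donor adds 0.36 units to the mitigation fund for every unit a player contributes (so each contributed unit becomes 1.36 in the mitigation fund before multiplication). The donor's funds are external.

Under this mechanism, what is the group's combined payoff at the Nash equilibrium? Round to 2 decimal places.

333.00 billion dollars

Even with the mechanism, each unit contributed returns only 5.7 × 1.36 / 9 = 0.8613 per unit of net cost, so contributing nothing is still dominant.
At the Nash equilibrium no one contributes; group total payoff = 9 × 37 = 333.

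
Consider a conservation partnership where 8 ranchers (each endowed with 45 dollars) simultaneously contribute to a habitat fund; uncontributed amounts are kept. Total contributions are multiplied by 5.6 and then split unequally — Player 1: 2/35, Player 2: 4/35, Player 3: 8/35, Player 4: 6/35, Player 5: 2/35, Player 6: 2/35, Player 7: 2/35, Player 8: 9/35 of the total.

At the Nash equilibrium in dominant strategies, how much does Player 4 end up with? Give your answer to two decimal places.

A player with share s gets back 5.6·s per unit contributed, so full contribution is dominant for anyone with s > 1/5.6 = 0.1786 and zero contribution is dominant for anyone below.
Player 3 and Player 8 clear that bar, contributing 45 each; the remaining 6 contribute 0. Total contributed: 90.
Player 4 keeps 45 and receives 5.6 × 90 × 6/35 = 86.40 from the habitat fund, for a payoff of 131.40.

131.40 dollars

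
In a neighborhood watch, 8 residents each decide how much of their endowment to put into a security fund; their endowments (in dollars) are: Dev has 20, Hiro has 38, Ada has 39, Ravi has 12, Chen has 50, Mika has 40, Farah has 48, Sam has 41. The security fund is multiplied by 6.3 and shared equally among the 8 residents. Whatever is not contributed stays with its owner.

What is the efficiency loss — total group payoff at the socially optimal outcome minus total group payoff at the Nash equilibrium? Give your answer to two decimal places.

1526.40 dollars

The private return per contributed unit is 6.3/8 = 0.7875 < 1 for every player regardless of endowment, so the Nash equilibrium is zero contribution and the group total is Σ E_j = 20 + 38 + 39 + 12 + 50 + 40 + 48 + 41 = 288.
Each contributed unit returns 6.300 to the group, so the social optimum is full contribution by everyone: group total = 6.300 × 288 = 1814.40.
Efficiency loss = (6.300 − 1) × 288 = 1526.40.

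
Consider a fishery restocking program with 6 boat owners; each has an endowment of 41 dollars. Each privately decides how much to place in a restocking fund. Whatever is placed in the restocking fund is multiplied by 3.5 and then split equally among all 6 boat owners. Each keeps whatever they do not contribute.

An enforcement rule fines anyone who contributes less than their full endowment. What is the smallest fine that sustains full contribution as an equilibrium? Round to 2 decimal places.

Given the others contribute fully, the best deviation is to contribute 0 (any partial contribution still incurs the fine and gives up units whose private return 0.5833 is below 1).
Deviating from 41 to 0 saves 41 dollars but forfeits the deviator's share of the drop in the restocking fund: 3.5/6 × 41 = 23.92.
So the deviation gain is 41 − 23.92 = 17.08, and the fine must be at least 17.08 dollars to wipe it out.

17.08 dollars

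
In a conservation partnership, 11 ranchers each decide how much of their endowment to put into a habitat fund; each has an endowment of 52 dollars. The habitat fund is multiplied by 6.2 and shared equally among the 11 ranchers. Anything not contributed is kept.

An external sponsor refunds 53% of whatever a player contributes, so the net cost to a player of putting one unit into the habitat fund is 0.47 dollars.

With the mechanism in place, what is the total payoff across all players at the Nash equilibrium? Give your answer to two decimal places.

3849.56 dollars

With the mechanism, a contributed unit returns (6.2/11) / 0.47 = 1.1992 per unit of net cost to the contributor — now above 1 — so contributing fully is weakly dominant for every player.
At the Nash equilibrium everyone contributes 52. Group total payoff = 11 × (52 × 0.53 + 6.2 × 52) = 3849.56.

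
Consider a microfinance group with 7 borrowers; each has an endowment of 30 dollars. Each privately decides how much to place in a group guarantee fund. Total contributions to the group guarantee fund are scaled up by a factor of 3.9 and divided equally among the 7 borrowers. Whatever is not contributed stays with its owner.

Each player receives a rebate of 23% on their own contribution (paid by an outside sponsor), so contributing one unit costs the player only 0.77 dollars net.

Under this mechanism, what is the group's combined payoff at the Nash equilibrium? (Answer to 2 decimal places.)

The effective private return is (3.9/7) / 0.77 = 0.7236, which is still under 1, so the mechanism doesn't change anyone's dominant strategy: zero contribution.
At the Nash equilibrium no one contributes; group total payoff = 7 × 30 = 210.

210.00 dollars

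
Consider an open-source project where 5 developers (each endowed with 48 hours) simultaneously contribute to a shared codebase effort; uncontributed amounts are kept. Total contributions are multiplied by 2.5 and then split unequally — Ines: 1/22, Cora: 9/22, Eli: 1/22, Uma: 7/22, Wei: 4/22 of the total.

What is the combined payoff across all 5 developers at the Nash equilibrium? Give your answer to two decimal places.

312.00 hours

A player with share s gets back 2.5·s per unit contributed, so full contribution is dominant for anyone with s > 1/2.5 = 0.4000 and zero contribution is dominant for anyone below.
The only share above 0.4000 is Cora's 9/22, contributing 48; the remaining 4 contribute 0. Total contributed: 48.
The shared codebase effort pays out 2.5 × 48 = 120.00 in total (split across the unequal shares, but the aggregate is all that matters for the group sum).
The 4 free-riders keep 48 each, adding 192. Group total = 192 + 120.00 = 312.00.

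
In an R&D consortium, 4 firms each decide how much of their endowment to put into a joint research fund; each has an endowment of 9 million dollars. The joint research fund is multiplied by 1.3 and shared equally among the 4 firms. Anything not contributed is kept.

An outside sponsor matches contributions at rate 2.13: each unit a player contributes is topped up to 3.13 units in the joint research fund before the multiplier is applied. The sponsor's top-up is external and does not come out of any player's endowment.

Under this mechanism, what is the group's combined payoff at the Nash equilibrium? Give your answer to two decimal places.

146.48 million dollars

With the mechanism, a contributed unit returns 1.3 × 3.13 / 4 = 1.0173 per unit of net cost to the contributor — now above 1 — so contributing fully is weakly dominant for every player.
At the Nash equilibrium everyone contributes 9. Group total payoff = 1.3 × 3.13 × 36 = 146.48.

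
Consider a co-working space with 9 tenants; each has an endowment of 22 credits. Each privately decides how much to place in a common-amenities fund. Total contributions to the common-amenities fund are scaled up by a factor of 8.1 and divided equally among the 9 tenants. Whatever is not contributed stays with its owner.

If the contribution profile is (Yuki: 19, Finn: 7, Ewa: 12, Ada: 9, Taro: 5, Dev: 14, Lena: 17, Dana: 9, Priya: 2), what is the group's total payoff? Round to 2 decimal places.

865.40 credits

Total contributed: 19 + 7 + 12 + 9 + 5 + 14 + 17 + 9 + 2 = 94; total kept: 9 × 22 − 94 = 104.
The common-amenities fund pays out 8.1 × 94 = 761.40 in aggregate.
Group total = 104 + 761.40 = 865.40.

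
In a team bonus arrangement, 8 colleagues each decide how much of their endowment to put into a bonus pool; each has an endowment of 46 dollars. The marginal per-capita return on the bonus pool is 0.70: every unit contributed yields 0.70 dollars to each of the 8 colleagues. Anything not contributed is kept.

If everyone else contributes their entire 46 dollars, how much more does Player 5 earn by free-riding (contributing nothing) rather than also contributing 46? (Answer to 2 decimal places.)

Switching from a contribution of 46 to 0 lets Player 5 keep an extra 46 dollars, but lowers the bonus pool by 46, which costs Player 5 their own share of that drop: 0.70 × 46 = 32.20.
Net gain = 46 − 32.20 = 13.80. The private return per contributed unit (0.70) is below 1, so free-riding is indeed the best response regardless of what the others do.

13.80 dollars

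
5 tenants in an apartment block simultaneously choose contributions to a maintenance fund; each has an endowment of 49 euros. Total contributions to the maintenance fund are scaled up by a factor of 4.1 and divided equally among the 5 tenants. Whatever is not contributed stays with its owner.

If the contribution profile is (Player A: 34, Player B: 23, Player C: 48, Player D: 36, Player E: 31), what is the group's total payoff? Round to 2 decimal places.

778.20 euros

Total contributed: 34 + 23 + 48 + 36 + 31 = 172; total kept: 5 × 49 − 172 = 73.
The maintenance fund pays out 4.1 × 172 = 705.20 in aggregate.
Group total = 73 + 705.20 = 778.20.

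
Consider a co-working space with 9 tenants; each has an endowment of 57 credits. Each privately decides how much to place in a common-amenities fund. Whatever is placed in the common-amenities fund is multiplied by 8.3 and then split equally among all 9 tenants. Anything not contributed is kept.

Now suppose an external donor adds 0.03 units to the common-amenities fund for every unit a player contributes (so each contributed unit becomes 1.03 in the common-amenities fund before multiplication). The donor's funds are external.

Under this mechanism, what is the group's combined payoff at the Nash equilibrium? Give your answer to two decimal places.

513.00 credits

With the mechanism, a contributed unit returns 8.3 × 1.03 / 9 = 0.9499 per unit of net cost — still below 1 — so contributing 0 remains dominant for every player.
At the Nash equilibrium no one contributes; group total payoff = 9 × 57 = 513.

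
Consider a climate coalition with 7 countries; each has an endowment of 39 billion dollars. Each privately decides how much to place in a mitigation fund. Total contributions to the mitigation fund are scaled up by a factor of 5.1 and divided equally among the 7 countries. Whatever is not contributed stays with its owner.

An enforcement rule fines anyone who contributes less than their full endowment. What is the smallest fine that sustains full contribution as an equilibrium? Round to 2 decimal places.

Given the others contribute fully, the best deviation is to contribute 0 (any partial contribution still incurs the fine and gives up units whose private return 0.7286 is below 1).
Deviating from 39 to 0 saves 39 billion dollars but forfeits the deviator's share of the drop in the mitigation fund: 5.1/7 × 39 = 28.41.
So the deviation gain is 39 − 28.41 = 10.59, and the fine must be at least 10.59 billion dollars to wipe it out.

10.59 billion dollars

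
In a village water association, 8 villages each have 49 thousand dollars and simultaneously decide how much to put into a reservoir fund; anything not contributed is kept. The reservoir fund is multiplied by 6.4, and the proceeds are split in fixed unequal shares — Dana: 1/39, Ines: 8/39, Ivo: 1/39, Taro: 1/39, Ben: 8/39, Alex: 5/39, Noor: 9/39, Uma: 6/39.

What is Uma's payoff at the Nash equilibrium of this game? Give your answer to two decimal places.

Player j's private return per contributed unit is 6.4 × (j's share). Contributing is weakly dominant for j when that share is at least 1/6.4 = 0.1563, and contributing 0 is dominant otherwise.
Ines, Ben and Noor clear that bar, contributing 49 each; the remaining 5 contribute 0. Total contributed: 147.
Uma keeps 49 and receives 6.4 × 147 × 6/39 = 144.74 from the reservoir fund, for a payoff of 193.74.

193.74 thousand dollars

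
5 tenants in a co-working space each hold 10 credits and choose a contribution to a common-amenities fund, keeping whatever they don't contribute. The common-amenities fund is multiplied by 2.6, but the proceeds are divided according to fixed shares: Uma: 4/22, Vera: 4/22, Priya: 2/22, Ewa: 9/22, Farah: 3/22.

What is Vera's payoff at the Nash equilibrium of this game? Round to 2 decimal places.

14.73 credits

A player with share s gets back 2.6·s per unit contributed, so full contribution is dominant for anyone with s > 1/2.6 = 0.3846 and zero contribution is dominant for anyone below.
Ewa alone (share 9/22) is above the threshold, contributing 10; the remaining 4 contribute 0. Total contributed: 10.
Vera keeps 10 and receives 2.6 × 10 × 4/22 = 4.73 from the common-amenities fund, for a payoff of 14.73.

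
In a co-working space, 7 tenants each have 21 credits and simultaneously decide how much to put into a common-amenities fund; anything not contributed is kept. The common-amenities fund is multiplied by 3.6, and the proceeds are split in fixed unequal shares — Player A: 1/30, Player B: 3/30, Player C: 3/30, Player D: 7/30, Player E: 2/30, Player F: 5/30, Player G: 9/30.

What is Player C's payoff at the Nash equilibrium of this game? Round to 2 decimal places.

28.56 credits

Each unit j contributes comes back to j as 3.6 × (j's share), so j prefers to contribute only if that share exceeds 1/3.6 = 0.2778; otherwise keeping the unit dominates.
The only share above 0.2778 is Player G's 9/30, contributing 21; the remaining 6 contribute 0. Total contributed: 21.
Player C keeps 21 and receives 3.6 × 21 × 3/30 = 7.56 from the common-amenities fund, for a payoff of 28.56.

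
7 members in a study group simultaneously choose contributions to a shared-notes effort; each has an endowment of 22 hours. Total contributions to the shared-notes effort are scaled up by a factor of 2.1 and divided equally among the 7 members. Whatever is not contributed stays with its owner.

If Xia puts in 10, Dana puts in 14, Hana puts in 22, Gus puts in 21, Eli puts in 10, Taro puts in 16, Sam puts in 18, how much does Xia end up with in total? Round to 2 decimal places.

Total contributed: 10 + 14 + 22 + 21 + 10 + 16 + 18 = 111.
Each receives 2.1 × 111 / 7 = 33.30 from the shared-notes effort.
Xia keeps 22 − 10 = 12, so Xia's payoff is 12 + 33.30 = 45.30.

45.30 hours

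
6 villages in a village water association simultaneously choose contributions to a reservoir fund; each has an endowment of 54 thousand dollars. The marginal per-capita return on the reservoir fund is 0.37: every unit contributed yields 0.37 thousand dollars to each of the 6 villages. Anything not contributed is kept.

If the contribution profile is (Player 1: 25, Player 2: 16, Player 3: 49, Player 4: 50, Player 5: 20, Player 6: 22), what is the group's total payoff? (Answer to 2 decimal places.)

Total contributed: 25 + 16 + 49 + 50 + 20 + 22 = 182; total kept: 6 × 54 − 182 = 142.
The reservoir fund pays out 0.37 × 6 × 182 = 404.04 in aggregate.
Group total = 142 + 404.04 = 546.04.

546.04 thousand dollars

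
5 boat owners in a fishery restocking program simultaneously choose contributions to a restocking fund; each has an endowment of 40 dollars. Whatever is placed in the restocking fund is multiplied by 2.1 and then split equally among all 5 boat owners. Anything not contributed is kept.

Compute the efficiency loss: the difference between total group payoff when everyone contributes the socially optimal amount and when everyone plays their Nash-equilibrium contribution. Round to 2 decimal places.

Each contributed unit returns 2.1/5 = 0.4200 to its contributor — below 1 — so contributing 0 is dominant for every player. At the Nash equilibrium everyone keeps their 40, and the group total is 5 × 40 = 200.
Each contributed unit returns 2.100 to the group as a whole (0.4200 to each of 5 players), which exceeds 1, so the social optimum is full contribution: group total = 2.100 × 200 = 420.00.
Efficiency loss = 420.00 − 200 = 220.00.

220.00 dollars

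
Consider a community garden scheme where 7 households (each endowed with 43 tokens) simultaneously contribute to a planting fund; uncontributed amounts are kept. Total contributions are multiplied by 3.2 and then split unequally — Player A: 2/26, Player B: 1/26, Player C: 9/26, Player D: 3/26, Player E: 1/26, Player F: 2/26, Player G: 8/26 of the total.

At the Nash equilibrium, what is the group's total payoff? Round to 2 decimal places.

A player with share s gets back 3.2·s per unit contributed, so full contribution is dominant for anyone with s > 1/3.2 = 0.3125 and zero contribution is dominant for anyone below.
Player C alone (share 9/26) is above the threshold, contributing 43; the remaining 6 contribute 0. Total contributed: 43.
The planting fund pays out 3.2 × 43 = 137.60 in total (split across the unequal shares, but the aggregate is all that matters for the group sum).
The 6 free-riders keep 43 each, adding 258. Group total = 258 + 137.60 = 395.60.

395.60 tokens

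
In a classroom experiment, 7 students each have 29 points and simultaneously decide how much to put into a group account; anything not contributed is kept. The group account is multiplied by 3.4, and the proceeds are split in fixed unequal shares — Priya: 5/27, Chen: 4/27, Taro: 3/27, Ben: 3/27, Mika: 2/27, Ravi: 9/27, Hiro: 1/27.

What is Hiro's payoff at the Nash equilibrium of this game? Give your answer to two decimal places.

Each unit j contributes comes back to j as 3.4 × (j's share), so j prefers to contribute only if that share exceeds 1/3.4 = 0.2941; otherwise keeping the unit dominates.
Only Ravi (9/27) clears that bar, contributing 29; the remaining 6 contribute 0. Total contributed: 29.
Hiro keeps 29 and receives 3.4 × 29 × 1/27 = 3.65 from the group account, for a payoff of 32.65.

32.65 points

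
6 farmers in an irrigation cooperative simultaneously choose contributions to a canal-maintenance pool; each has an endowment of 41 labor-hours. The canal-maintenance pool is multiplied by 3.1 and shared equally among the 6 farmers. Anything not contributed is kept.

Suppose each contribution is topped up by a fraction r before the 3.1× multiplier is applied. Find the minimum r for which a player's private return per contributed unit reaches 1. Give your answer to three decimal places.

With matching at rate r, one contributed unit becomes (1 + r) in the canal-maintenance pool and returns 3.1 × (1 + r) / 6 to the contributor.
Setting this equal to 1: 1 + r = 6/3.1 = 1.9355.
So the minimum matching rate is r = 1.9355 − 1 = 0.935.

0.935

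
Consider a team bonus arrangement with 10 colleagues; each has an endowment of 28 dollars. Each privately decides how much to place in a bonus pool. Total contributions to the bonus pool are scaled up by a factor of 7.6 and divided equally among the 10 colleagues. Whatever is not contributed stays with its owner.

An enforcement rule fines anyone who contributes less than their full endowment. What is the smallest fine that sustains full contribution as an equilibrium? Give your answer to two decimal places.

6.72 dollars

Given the others contribute fully, the best deviation is to contribute 0 (any partial contribution still incurs the fine and gives up units whose private return 0.7600 is below 1).
Deviating from 28 to 0 saves 28 dollars but forfeits the deviator's share of the drop in the bonus pool: 7.6/10 × 28 = 21.28.
So the deviation gain is 28 − 21.28 = 6.72, and the fine must be at least 6.72 dollars to wipe it out.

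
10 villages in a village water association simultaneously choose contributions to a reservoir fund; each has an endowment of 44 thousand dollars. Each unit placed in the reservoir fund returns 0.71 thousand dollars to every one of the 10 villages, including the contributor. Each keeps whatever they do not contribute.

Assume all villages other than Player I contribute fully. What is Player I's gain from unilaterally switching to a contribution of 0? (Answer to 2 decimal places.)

Switching from a contribution of 44 to 0 lets Player I keep an extra 44 thousand dollars, but lowers the reservoir fund by 44, which costs Player I their own share of that drop: 0.71 × 44 = 31.24.
Net gain = 44 − 31.24 = 12.76. The private return per contributed unit (0.71) is below 1, so free-riding is indeed the best response regardless of what the others do.

12.76 thousand dollars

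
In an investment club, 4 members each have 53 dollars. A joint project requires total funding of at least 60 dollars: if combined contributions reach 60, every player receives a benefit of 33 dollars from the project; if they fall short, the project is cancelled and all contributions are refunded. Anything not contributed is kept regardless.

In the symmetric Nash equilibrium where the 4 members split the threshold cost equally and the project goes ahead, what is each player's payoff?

Equal share of the threshold: 60/4 = 15.
At this profile no one gains by cutting their contribution: any cut drops the total below 60, the project is cancelled, contributions are refunded, and the deviator ends with 53, which is less than 53 − 15 + 33 = 71. Contributing more than 15 just wastes the excess. So contributing exactly 15 is a best response.
Each player's payoff: 53 − 15 + 33 = 71.

71 dollars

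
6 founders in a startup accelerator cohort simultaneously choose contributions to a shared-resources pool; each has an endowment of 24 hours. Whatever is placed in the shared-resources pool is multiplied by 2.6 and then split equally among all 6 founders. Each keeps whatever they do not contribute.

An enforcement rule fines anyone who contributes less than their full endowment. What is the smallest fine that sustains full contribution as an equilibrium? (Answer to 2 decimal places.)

Given the others contribute fully, the best deviation is to contribute 0 (any partial contribution still incurs the fine and gives up units whose private return 0.4333 is below 1).
Deviating from 24 to 0 saves 24 hours but forfeits the deviator's share of the drop in the shared-resources pool: 2.6/6 × 24 = 10.40.
So the deviation gain is 24 − 10.40 = 13.60, and the fine must be at least 13.60 hours to wipe it out.

13.60 hours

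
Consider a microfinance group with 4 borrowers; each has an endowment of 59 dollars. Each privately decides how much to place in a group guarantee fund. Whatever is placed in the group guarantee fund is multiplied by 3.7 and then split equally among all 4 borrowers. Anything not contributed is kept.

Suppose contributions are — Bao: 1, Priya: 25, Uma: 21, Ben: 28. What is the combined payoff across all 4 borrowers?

Total contributed: 1 + 25 + 21 + 28 = 75; total kept: 4 × 59 − 75 = 161.
The group guarantee fund pays out 3.7 × 75 = 277.50 in aggregate.
Group total = 161 + 277.50 = 438.50.

438.50 dollars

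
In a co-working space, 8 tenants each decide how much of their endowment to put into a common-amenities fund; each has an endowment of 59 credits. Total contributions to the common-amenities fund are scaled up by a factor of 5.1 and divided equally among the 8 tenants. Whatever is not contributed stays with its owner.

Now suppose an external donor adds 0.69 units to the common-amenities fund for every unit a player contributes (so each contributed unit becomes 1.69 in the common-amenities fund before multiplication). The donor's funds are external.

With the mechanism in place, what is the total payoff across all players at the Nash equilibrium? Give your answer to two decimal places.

Under the mechanism each unit contributed yields 5.1 × 1.69 / 8 = 1.0774 back to its contributor per unit of net cost, which exceeds 1, making full contribution the dominant choice for everyone.
So the Nash equilibrium is full contribution by all 8; the group earns 5.1 × 1.69 × 472 = 4068.17.

4068.17 credits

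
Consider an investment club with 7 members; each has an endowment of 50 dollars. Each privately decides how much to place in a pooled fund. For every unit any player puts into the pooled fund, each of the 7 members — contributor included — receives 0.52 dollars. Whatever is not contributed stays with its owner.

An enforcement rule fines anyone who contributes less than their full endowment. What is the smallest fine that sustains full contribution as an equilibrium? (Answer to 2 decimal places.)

Given the others contribute fully, the best deviation is to contribute 0 (any partial contribution still incurs the fine and gives up units whose private return 0.52 is below 1).
Deviating from 50 to 0 saves 50 dollars but forfeits the deviator's share of the drop in the pooled fund: 0.52 × 50 = 26.00.
So the deviation gain is 50 − 26.00 = 24.00, and the fine must be at least 24.00 dollars to wipe it out.

24.00 dollars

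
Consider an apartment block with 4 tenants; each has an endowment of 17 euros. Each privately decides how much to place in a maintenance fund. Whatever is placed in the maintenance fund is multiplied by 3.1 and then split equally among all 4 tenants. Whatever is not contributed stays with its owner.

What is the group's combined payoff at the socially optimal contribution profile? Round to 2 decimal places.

210.80 euros

Each contributed unit returns 3.100 to the group as a whole (0.7750 to each of 4 players), which exceeds 1, so the social optimum is full contribution: group total = 3.100 × 68 = 210.80.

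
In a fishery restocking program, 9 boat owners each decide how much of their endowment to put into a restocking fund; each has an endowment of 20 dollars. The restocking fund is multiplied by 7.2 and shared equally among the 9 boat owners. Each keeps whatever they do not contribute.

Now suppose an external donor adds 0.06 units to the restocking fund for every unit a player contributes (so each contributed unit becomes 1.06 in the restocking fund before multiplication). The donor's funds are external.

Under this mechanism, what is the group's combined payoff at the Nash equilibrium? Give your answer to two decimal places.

180.00 dollars

Even with the mechanism, each unit contributed returns only 7.2 × 1.06 / 9 = 0.8480 per unit of net cost, so contributing nothing is still dominant.
At the Nash equilibrium no one contributes; group total payoff = 9 × 20 = 180.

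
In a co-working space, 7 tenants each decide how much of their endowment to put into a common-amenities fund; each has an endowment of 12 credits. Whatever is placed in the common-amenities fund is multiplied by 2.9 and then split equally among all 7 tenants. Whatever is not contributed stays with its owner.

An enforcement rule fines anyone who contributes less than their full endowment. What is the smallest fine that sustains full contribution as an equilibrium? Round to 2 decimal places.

7.03 credits

Given the others contribute fully, the best deviation is to contribute 0 (any partial contribution still incurs the fine and gives up units whose private return 0.4143 is below 1).
Deviating from 12 to 0 saves 12 credits but forfeits the deviator's share of the drop in the common-amenities fund: 2.9/7 × 12 = 4.97.
So the deviation gain is 12 − 4.97 = 7.03, and the fine must be at least 7.03 credits to wipe it out.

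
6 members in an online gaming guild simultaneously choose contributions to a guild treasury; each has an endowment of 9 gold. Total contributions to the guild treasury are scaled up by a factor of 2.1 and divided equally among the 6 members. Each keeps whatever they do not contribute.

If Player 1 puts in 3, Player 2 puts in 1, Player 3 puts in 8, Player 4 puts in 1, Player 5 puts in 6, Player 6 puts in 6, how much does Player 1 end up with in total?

14.75 gold

Total contributed: 3 + 1 + 8 + 1 + 6 + 6 = 25.
Each receives 2.1 × 25 / 6 = 8.75 from the guild treasury.
Player 1 keeps 9 − 3 = 6, so Player 1's payoff is 6 + 8.75 = 14.75.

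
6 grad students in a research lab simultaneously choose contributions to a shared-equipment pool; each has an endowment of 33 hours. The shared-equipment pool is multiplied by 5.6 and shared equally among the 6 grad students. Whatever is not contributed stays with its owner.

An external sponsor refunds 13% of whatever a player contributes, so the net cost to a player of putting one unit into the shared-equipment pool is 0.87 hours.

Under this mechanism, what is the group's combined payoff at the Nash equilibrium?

Under the mechanism each unit contributed yields (5.6/6) / 0.87 = 1.0728 back to its contributor per unit of net cost, which exceeds 1, making full contribution the dominant choice for everyone.
At the Nash equilibrium everyone contributes 33. Group total payoff = 6 × (33 × 0.13 + 5.6 × 33) = 1134.54.

1134.54 hours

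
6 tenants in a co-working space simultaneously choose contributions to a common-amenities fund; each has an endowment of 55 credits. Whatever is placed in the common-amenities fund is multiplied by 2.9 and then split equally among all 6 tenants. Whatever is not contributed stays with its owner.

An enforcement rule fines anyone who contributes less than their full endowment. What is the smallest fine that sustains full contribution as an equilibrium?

28.42 credits

Given the others contribute fully, the best deviation is to contribute 0 (any partial contribution still incurs the fine and gives up units whose private return 0.4833 is below 1).
Deviating from 55 to 0 saves 55 credits but forfeits the deviator's share of the drop in the common-amenities fund: 2.9/6 × 55 = 26.58.
So the deviation gain is 55 − 26.58 = 28.42, and the fine must be at least 28.42 credits to wipe it out.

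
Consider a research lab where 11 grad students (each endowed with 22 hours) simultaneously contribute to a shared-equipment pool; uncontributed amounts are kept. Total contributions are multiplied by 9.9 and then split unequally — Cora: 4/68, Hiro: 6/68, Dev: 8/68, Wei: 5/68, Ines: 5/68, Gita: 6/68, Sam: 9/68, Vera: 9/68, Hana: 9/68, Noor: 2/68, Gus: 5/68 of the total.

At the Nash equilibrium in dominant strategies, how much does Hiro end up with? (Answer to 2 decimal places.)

98.87 hours

A player with share s gets back 9.9·s per unit contributed, so full contribution is dominant for anyone with s > 1/9.9 = 0.1010 and zero contribution is dominant for anyone below.
Dev, Sam, Vera and Hana clear that bar, contributing 22 each; the remaining 7 contribute 0. Total contributed: 88.
Hiro keeps 22 and receives 9.9 × 88 × 6/68 = 76.87 from the shared-equipment pool, for a payoff of 98.87.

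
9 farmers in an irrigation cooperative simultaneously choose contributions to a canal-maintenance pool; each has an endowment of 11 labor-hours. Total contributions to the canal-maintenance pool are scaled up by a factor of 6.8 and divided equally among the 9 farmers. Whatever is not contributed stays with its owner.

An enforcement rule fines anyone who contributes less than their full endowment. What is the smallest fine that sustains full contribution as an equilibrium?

Given the others contribute fully, the best deviation is to contribute 0 (any partial contribution still incurs the fine and gives up units whose private return 0.7556 is below 1).
Deviating from 11 to 0 saves 11 labor-hours but forfeits the deviator's share of the drop in the canal-maintenance pool: 6.8/9 × 11 = 8.31.
So the deviation gain is 11 − 8.31 = 2.69, and the fine must be at least 2.69 labor-hours to wipe it out.

2.69 labor-hours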